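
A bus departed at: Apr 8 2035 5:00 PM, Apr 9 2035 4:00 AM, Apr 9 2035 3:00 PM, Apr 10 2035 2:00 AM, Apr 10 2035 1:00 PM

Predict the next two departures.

The interval is a steady 11 hours (11, 11, 11, 11).
Apr 10 2035 1:00 PM + 11 h = Apr 11 2035 12:00 AM.
Apr 11 2035 12:00 AM + 11 h = Apr 11 2035 11:00 AM.

Apr 11 2035 12:00 AM, Apr 11 2035 11:00 AM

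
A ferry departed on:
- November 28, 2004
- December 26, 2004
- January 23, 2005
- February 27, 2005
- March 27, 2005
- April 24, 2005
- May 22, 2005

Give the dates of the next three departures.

These are Sundays at 28- or 35-day spacing (28, 28, 35, 28, 28, 28).
The pattern: 4th Sunday of the month.
4th Sunday of June 2005: June 26, 2005.
July 2005 — 4th Sunday is July 24, 2005.
August 2005 — 4th Sunday is August 28, 2005.

June 26, 2005; July 24, 2005; August 28, 2005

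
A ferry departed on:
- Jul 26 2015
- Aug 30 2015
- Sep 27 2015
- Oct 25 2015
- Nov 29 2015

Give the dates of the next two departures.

Dec 27 2015, Jan 31 2016

All Sundays; the gaps (35, 28, 28, 35) vary with month length.
This is the last Sunday of each month.
December 2015 ends with Sunday Dec 27 2015.
January 2016 ends with Sunday Jan 31 2016.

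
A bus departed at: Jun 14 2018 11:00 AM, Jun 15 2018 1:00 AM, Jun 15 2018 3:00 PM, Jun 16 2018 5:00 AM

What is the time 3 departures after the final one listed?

Gaps: 14, 14, 14 hours — each event is 14 hours after the previous one.
Jun 16 2018 5:00 AM + 14 h = Jun 16 2018 7:00 PM.
Jun 16 2018 7:00 PM + 14 h = Jun 17 2018 9:00 AM.
Jun 17 2018 9:00 AM + 14 h = Jun 17 2018 11:00 PM.

Jun 17 2018 11:00 PM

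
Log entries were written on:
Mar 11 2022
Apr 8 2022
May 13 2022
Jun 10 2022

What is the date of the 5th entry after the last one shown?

All dates are Fridays, 28, 35, 28 days apart.
Specifically, the 2nd Friday of each month.
July 2022 — 2nd Friday is Jul 8 2022.
August 2022 — 2nd Friday is Aug 12 2022.
September 2022 — 2nd Friday is Sep 9 2022.
October 2022 — 2nd Friday is Oct 14 2022.
November 2022 — 2nd Friday is Nov 11 2022.

Nov 11 2022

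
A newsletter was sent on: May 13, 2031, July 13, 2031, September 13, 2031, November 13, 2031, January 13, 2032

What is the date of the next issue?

March 13, 2032

Each date is the 13th; the gaps (61, 62, 61, 61) track the month lengths.
The rule is the 13th of every 2 months.
Next: March 2032 → March 13, 2032.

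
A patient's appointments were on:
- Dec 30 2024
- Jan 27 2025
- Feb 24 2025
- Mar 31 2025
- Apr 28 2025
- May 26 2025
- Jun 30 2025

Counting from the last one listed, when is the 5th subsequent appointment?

Nov 24 2025

All Mondays; the gaps (28, 28, 35, 28, 28, 35) vary with month length.
This is the last Monday of each month.
Last Monday of July 2025: Jul 28 2025.
August 2025 ends with Monday Aug 25 2025.
September 2025 ends with Monday Sep 29 2025.
Last Monday of October 2025: Oct 27 2025.
Last Monday of November 2025: Nov 24 2025.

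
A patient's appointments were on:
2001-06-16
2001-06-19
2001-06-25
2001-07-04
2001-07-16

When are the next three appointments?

Gaps: 3, 6, 9, 12 days — each gap is 3 larger than the previous one.
Next gap: 15 days. 2001-07-16 + 15 days = 2001-07-31.
Next gap: 18 days. 2001-07-31 + 18 days = 2001-08-18.
Next gap: 21 days. 2001-08-18 + 21 days = 2001-09-08.

2001-07-31, 2001-08-18, 2001-09-08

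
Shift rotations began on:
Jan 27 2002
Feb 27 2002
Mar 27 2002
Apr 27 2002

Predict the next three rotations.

The day-of-month is always 27 (31, 28, 31 days between events).
So this recurs on the 27th of each month.
May 2002: May 27 2002.
Next: June 2002 → Jun 27 2002.
July 2002: Jul 27 2002.

May 27 2002, Jun 27 2002, Jul 27 2002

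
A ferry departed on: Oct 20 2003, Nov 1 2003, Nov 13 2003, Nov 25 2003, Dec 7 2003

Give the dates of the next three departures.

Dec 19 2003, Dec 31 2003, Jan 12 2004

The spacing is 12, 12, 12, 12 days — always 12 days.
Dec 7 2003 + 12 days = Dec 19 2003.
Dec 19 2003 + 12 days = Dec 31 2003.
Dec 31 2003 + 12 days = Jan 12 2004.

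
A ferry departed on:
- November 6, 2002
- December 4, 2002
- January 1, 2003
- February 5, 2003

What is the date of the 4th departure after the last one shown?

Gaps: 28, 28, 35 days — a mix of 28 and 35. Every date is a Wednesday.
Each is the 1st Wednesday of its month.
1st Wednesday of March 2003: March 5, 2003.
April 2003 — 1st Wednesday is April 2, 2003.
May 2003 — 1st Wednesday is May 7, 2003.
1st Wednesday of June 2003: June 4, 2003.

June 4, 2003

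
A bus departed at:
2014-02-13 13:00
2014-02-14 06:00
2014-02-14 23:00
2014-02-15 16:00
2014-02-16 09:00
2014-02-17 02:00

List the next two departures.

Gaps: 17, 17, 17, 17, 17 hours — each event is 17 hours after the previous one.
2014-02-17 02:00 + 17 h = 2014-02-17 19:00.
2014-02-17 19:00 + 17 h = 2014-02-18 12:00.

2014-02-17 19:00, 2014-02-18 12:00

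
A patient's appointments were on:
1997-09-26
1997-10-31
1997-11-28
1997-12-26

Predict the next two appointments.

1998-01-30, 1998-02-27

These are Fridays with 35, 28, 28-day gaps.
Each is the final Friday of its month — 1997-10-31 is past the 28th, so '4th Friday' doesn't fit.
January 1998 ends with Friday 1998-01-30.
February 1998 ends with Friday 1998-02-27.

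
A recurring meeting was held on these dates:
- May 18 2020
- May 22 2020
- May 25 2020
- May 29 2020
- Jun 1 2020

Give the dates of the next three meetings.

Gaps: 4, 3, 4, 3 days — not constant, but cyclic with period 2.
The events fall on every Monday and Friday.
Next Friday: Jun 5 2020.
Next Monday: Jun 8 2020.
The following Friday is Jun 12 2020.

Jun 5 2020, Jun 8 2020, Jun 12 2020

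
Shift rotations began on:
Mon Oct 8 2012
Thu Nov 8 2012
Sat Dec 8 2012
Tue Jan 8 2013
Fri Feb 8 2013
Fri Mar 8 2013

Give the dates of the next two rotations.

Mon Apr 8 2013, Wed May 8 2013

Gaps: 31, 30, 31, 31, 28 days — not constant. Every event is on the 8th of the month.
Pattern: the 8th of each month.
April 2013: Mon Apr 8 2013.
Next: May 2013 → Wed May 8 2013.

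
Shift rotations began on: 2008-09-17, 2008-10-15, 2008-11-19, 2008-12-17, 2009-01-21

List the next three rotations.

2009-02-18, 2009-03-18, 2009-04-15

These are Wednesdays at 28- or 35-day spacing (28, 35, 28, 35).
The pattern: 3rd Wednesday of the month.
February 2009 — 3rd Wednesday is 2009-02-18.
March 2009 — 3rd Wednesday is 2009-03-18.
April 2009 — 3rd Wednesday is 2009-04-15.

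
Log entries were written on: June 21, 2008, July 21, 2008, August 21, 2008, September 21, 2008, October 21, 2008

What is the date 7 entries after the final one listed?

Each date is the 21st; the gaps (30, 31, 31, 30) track the month lengths.
The rule is the 21st of each month.
Next: November 2008 → November 21, 2008.
December 2008: December 21, 2008.
January 2009: January 21, 2009.
February 2009: February 21, 2009.
Next: March 2009 → March 21, 2009.
Next: April 2009 → April 21, 2009.
Next: May 2009 → May 21, 2009.

May 21, 2009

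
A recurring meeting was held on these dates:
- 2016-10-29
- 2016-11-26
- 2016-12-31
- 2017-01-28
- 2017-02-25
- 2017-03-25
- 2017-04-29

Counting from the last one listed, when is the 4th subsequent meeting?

Every date is a Saturday; gaps 28, 35, 28, 28, 28, 35 days.
Each is the last Saturday of its month (at least one falls on the 29th or later, ruling out '4th Saturday').
May 2017 ends with Saturday 2017-05-27.
June 2017 ends with Saturday 2017-06-24.
July 2017 ends with Saturday 2017-07-29.
August 2017 ends with Saturday 2017-08-26.

2017-08-26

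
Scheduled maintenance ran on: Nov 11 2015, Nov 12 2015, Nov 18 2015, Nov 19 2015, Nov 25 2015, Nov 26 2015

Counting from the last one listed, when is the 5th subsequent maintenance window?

Dec 16 2015

Gaps: 1, 6, 1, 6, 1 days — not constant, but cyclic with period 2.
The events fall on every Wednesday and Thursday.
The following Wednesday is Dec 2 2015.
Next Thursday: Dec 3 2015.
Next Wednesday: Dec 9 2015.
Next Thursday: Dec 10 2015.
The following Wednesday is Dec 16 2015.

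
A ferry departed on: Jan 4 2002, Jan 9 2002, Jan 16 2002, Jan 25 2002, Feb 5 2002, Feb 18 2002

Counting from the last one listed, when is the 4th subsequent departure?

The spacing grows by 2 each time: 5, 7, 9, 11, 13 days.
Next gap: 15 days. Feb 18 2002 + 15 days = Mar 5 2002.
Next gap: 17 days. Mar 5 2002 + 17 days = Mar 22 2002.
Next gap: 19 days. Mar 22 2002 + 19 days = Apr 10 2002.
Next gap: 21 days. Apr 10 2002 + 21 days = May 1 2002.

May 1 2002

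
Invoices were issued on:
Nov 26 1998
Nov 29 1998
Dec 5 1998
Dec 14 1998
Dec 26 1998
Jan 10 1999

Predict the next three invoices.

Jan 28 1999, Feb 18 1999, Mar 14 1999

Gaps: 3, 6, 9, 12, 15 days — each gap is 3 larger than the previous one.
Next gap: 18 days. Jan 10 1999 + 18 days = Jan 28 1999.
Next gap: 21 days. Jan 28 1999 + 21 days = Feb 18 1999.
Next gap: 24 days. Feb 18 1999 + 24 days = Mar 14 1999.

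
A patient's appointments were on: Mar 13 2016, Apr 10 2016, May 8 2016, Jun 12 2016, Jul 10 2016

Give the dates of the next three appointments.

Aug 14 2016, Sep 11 2016, Oct 9 2016

Gaps: 28, 28, 35, 28 days — a mix of 28 and 35. Every date is a Sunday.
Each is the 2nd Sunday of its month.
August 2016 — 2nd Sunday is Aug 14 2016.
2nd Sunday of September 2016: Sep 11 2016.
October 2016 — 2nd Sunday is Oct 9 2016.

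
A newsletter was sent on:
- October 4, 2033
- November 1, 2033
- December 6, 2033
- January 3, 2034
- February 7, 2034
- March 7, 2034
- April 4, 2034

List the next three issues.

May 2, 2034; June 6, 2034; July 4, 2034

These are Tuesdays at 28- or 35-day spacing (28, 35, 28, 35, 28, 28).
The pattern: 1st Tuesday of the month.
1st Tuesday of May 2034: May 2, 2034.
June 2034 — 1st Tuesday is June 6, 2034.
1st Tuesday of July 2034: July 4, 2034.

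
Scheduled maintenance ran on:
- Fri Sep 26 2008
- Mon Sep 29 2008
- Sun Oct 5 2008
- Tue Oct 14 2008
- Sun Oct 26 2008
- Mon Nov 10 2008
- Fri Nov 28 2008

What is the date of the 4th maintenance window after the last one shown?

Gaps: 3, 6, 9, 12, 15, 18 days — each gap is 3 larger than the previous one.
Next gap: 21 days. Fri Nov 28 2008 + 21 days = Fri Dec 19 2008.
Next gap: 24 days. Fri Dec 19 2008 + 24 days = Mon Jan 12 2009.
Next gap: 27 days. Mon Jan 12 2009 + 27 days = Sun Feb 8 2009.
Next gap: 30 days. Sun Feb 8 2009 + 30 days = Tue Mar 10 2009.

Tue Mar 10 2009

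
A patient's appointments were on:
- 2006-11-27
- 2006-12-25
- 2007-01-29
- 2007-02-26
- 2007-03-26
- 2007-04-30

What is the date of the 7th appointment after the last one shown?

All Mondays; the gaps (28, 35, 28, 28, 35) vary with month length.
This is the last Monday of each month.
May 2007 ends with Monday 2007-05-28.
Last Monday of June 2007: 2007-06-25.
Last Monday of July 2007: 2007-07-30.
August 2007 ends with Monday 2007-08-27.
September 2007 ends with Monday 2007-09-24.
Last Monday of October 2007: 2007-10-29.
Last Monday of November 2007: 2007-11-26.

2007-11-26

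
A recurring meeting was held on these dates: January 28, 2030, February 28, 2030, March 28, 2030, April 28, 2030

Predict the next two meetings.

Gaps: 31, 28, 31 days — not constant. Every event is on the 28th of the month.
Pattern: the 28th of each month.
Next: May 2030 → May 28, 2030.
Next: June 2030 → June 28, 2030.

May 28, 2030; June 28, 2030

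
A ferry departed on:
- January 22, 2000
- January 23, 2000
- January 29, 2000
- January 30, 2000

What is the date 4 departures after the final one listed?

February 13, 2000

Every event lands on a Saturday or Sunday (gaps cycle 1, 6, 1).
So the schedule is: every Saturday and Sunday.
Next Saturday: February 5, 2000.
The following Sunday is February 6, 2000.
The following Saturday is February 12, 2000.
The following Sunday is February 13, 2000.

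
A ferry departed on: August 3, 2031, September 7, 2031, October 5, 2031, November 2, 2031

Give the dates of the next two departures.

December 7, 2031; January 4, 2032

Gaps: 35, 28, 28 days — a mix of 28 and 35. Every date is a Sunday.
Each is the 1st Sunday of its month.
1st Sunday of December 2031: December 7, 2031.
1st Sunday of January 2032: January 4, 2032.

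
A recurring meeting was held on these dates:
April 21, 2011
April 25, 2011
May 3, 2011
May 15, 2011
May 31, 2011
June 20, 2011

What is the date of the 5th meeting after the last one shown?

Gaps: 4, 8, 12, 16, 20 days — each gap is 4 larger than the previous one.
Next gap: 24 days. June 20, 2011 + 24 days = July 14, 2011.
Next gap: 28 days. July 14, 2011 + 28 days = August 11, 2011.
Next gap: 32 days. August 11, 2011 + 32 days = September 12, 2011.
Next gap: 36 days. September 12, 2011 + 36 days = October 18, 2011.
Next gap: 40 days. October 18, 2011 + 40 days = November 27, 2011.

November 27, 2011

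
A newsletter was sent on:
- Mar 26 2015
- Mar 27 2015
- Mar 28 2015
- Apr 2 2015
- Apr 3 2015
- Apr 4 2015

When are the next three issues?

Gaps: 1, 1, 5, 1, 1 days — not constant, but cyclic with period 3.
The events fall on every Thursday, Friday and Saturday.
Next Thursday: Apr 9 2015.
Next Friday: Apr 10 2015.
Next Saturday: Apr 11 2015.

Apr 9 2015, Apr 10 2015, Apr 11 2015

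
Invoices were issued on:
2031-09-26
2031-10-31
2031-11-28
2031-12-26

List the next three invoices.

These are Fridays with 35, 28, 28-day gaps.
Each is the final Friday of its month — 2031-10-31 is past the 28th, so '4th Friday' doesn't fit.
January 2032 ends with Friday 2032-01-30.
February 2032 ends with Friday 2032-02-27.
March 2032 ends with Friday 2032-03-26.

2032-01-30, 2032-02-27, 2032-03-26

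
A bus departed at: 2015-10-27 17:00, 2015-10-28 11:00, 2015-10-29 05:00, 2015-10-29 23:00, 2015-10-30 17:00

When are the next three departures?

Spacing: 18, 18, 18, 18 h — constant 18 h.
2015-10-30 17:00 + 18 h = 2015-10-31 11:00.
2015-10-31 11:00 + 18 h = 2015-11-01 05:00.
2015-11-01 05:00 + 18 h = 2015-11-01 23:00.

2015-10-31 11:00, 2015-11-01 05:00, 2015-11-01 23:00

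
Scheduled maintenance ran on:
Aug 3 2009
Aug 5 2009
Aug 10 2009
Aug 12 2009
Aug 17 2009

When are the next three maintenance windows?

Every event lands on a Monday or Wednesday (gaps cycle 2, 5, 2, 5).
So the schedule is: every Monday and Wednesday.
Next Wednesday: Aug 19 2009.
The following Monday is Aug 24 2009.
The following Wednesday is Aug 26 2009.

Aug 19 2009, Aug 24 2009, Aug 26 2009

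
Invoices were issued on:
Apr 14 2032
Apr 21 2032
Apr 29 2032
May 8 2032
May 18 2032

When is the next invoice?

May 29 2032

Gaps: 7, 8, 9, 10 days — each gap is 1 larger than the previous one.
Next gap: 11 days. May 18 2032 + 11 days = May 29 2032.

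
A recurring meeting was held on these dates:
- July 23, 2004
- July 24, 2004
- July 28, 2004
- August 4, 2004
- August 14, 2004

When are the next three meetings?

The spacing grows by 3 each time: 1, 4, 7, 10 days.
Next gap: 13 days. August 14, 2004 + 13 days = August 27, 2004.
Next gap: 16 days. August 27, 2004 + 16 days = September 12, 2004.
Next gap: 19 days. September 12, 2004 + 19 days = October 1, 2004.

August 27, 2004; September 12, 2004; October 1, 2004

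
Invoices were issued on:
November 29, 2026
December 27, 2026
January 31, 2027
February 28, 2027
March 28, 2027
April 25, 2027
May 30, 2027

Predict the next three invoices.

All Sundays; the gaps (28, 35, 28, 28, 28, 35) vary with month length.
This is the last Sunday of each month.
June 2027 ends with Sunday June 27, 2027.
July 2027 ends with Sunday July 25, 2027.
Last Sunday of August 2027: August 29, 2027.

June 27, 2027; July 25, 2027; August 29, 2027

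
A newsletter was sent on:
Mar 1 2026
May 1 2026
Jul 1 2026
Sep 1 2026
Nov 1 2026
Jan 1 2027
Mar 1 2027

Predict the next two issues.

Each date is the 1st; the gaps (61, 61, 62, 61, 61, 59) track the month lengths.
The rule is the 1st of every 2 months.
May 2027: May 1 2027.
July 2027: Jul 1 2027.

May 1 2027, Jul 1 2027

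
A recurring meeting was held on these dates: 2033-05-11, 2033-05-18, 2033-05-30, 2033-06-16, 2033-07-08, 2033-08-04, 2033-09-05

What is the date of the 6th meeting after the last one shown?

2034-06-29

Gaps: 7, 12, 17, 22, 27, 32 days — each gap is 5 larger than the previous one.
Next gap: 37 days. 2033-09-05 + 37 days = 2033-10-12.
Next gap: 42 days. 2033-10-12 + 42 days = 2033-11-23.
Next gap: 47 days. 2033-11-23 + 47 days = 2034-01-09.
Next gap: 52 days. 2034-01-09 + 52 days = 2034-03-02.
Next gap: 57 days. 2034-03-02 + 57 days = 2034-04-28.
Next gap: 62 days. 2034-04-28 + 62 days = 2034-06-29.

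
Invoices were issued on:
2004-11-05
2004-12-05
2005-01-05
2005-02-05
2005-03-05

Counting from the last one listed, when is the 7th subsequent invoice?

2005-10-05

Each date is the 5th; the gaps (30, 31, 31, 28) track the month lengths.
The rule is the 5th of each month.
April 2005: 2005-04-05.
Next: May 2005 → 2005-05-05.
Next: June 2005 → 2005-06-05.
July 2005: 2005-07-05.
Next: August 2005 → 2005-08-05.
Next: September 2005 → 2005-09-05.
Next: October 2005 → 2005-10-05.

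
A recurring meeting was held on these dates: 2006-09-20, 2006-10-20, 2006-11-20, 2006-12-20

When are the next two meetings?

2007-01-20, 2007-02-20

The day-of-month is always 20 (30, 31, 30 days between events).
So this recurs on the 20th of each month.
January 2007: 2007-01-20.
Next: February 2007 → 2007-02-20.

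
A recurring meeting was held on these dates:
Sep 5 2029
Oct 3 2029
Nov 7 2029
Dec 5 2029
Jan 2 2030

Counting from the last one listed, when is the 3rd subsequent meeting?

All dates are Wednesdays, 28, 35, 28, 28 days apart.
Specifically, the 1st Wednesday of each month.
1st Wednesday of February 2030: Feb 6 2030.
1st Wednesday of March 2030: Mar 6 2030.
1st Wednesday of April 2030: Apr 3 2030.

Apr 3 2030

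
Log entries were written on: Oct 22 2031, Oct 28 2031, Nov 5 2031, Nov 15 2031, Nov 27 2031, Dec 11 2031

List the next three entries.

Dec 27 2031, Jan 14 2032, Feb 3 2032

Intervals are 6, 8, 10, 12, 14 days — an arithmetic progression with common difference 2.
Next gap: 16 days. Dec 11 2031 + 16 days = Dec 27 2031.
Next gap: 18 days. Dec 27 2031 + 18 days = Jan 14 2032.
Next gap: 20 days. Jan 14 2032 + 20 days = Feb 3 2032.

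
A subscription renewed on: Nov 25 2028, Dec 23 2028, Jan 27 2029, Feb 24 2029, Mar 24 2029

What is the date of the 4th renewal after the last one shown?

Jul 28 2029

These are Saturdays at 28- or 35-day spacing (28, 35, 28, 28).
The pattern: 4th Saturday of the month.
4th Saturday of April 2029: Apr 28 2029.
May 2029 — 4th Saturday is May 26 2029.
June 2029 — 4th Saturday is Jun 23 2029.
July 2029 — 4th Saturday is Jul 28 2029.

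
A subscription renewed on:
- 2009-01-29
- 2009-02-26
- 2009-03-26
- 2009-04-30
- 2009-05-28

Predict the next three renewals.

Every date is a Thursday; gaps 28, 28, 35, 28 days.
Each is the last Thursday of its month (at least one falls on the 29th or later, ruling out '4th Thursday').
Last Thursday of June 2009: 2009-06-25.
Last Thursday of July 2009: 2009-07-30.
Last Thursday of August 2009: 2009-08-27.

2009-06-25, 2009-07-30, 2009-08-27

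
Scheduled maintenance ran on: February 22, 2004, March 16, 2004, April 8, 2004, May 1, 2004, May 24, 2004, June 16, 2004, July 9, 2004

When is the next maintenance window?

The spacing is 23, 23, 23, 23, 23, 23 days — always 23 days.
July 9, 2004 + 23 days = August 1, 2004.

August 1, 2004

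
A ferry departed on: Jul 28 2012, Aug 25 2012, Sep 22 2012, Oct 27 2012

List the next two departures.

Nov 24 2012, Dec 22 2012

These are Saturdays at 28- or 35-day spacing (28, 28, 35).
The pattern: 4th Saturday of the month.
4th Saturday of November 2012: Nov 24 2012.
December 2012 — 4th Saturday is Dec 22 2012.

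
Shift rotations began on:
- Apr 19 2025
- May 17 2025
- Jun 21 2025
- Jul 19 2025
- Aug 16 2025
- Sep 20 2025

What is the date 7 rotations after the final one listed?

All dates are Saturdays, 28, 35, 28, 28, 35 days apart.
Specifically, the 3rd Saturday of each month.
3rd Saturday of October 2025: Oct 18 2025.
November 2025 — 3rd Saturday is Nov 15 2025.
December 2025 — 3rd Saturday is Dec 20 2025.
3rd Saturday of January 2026: Jan 17 2026.
3rd Saturday of February 2026: Feb 21 2026.
3rd Saturday of March 2026: Mar 21 2026.
3rd Saturday of April 2026: Apr 18 2026.

Apr 18 2026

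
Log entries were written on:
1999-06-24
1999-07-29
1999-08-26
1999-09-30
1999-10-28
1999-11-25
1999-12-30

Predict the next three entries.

2000-01-27, 2000-02-24, 2000-03-30

Every date is a Thursday; gaps 35, 28, 35, 28, 28, 35 days.
Each is the last Thursday of its month (at least one falls on the 29th or later, ruling out '4th Thursday').
January 2000 ends with Thursday 2000-01-27.
February 2000 ends with Thursday 2000-02-24.
March 2000 ends with Thursday 2000-03-30.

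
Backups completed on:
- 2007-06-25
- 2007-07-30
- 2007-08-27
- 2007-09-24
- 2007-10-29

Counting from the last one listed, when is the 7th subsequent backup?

Every date is a Monday; gaps 35, 28, 28, 35 days.
Each is the last Monday of its month (at least one falls on the 29th or later, ruling out '4th Monday').
Last Monday of November 2007: 2007-11-26.
December 2007 ends with Monday 2007-12-31.
January 2008 ends with Monday 2008-01-28.
February 2008 ends with Monday 2008-02-25.
March 2008 ends with Monday 2008-03-31.
April 2008 ends with Monday 2008-04-28.
May 2008 ends with Monday 2008-05-26.

2008-05-26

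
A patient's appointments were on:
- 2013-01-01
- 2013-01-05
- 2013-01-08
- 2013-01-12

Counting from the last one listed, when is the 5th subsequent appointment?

2013-01-29

Every event lands on a Tuesday or Saturday (gaps cycle 4, 3, 4).
So the schedule is: every Tuesday and Saturday.
The following Tuesday is 2013-01-15.
The following Saturday is 2013-01-19.
Next Tuesday: 2013-01-22.
Next Saturday: 2013-01-26.
Next Tuesday: 2013-01-29.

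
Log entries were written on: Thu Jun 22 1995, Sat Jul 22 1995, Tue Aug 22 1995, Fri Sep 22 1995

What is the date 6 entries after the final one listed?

Fri Mar 22 1996

Each date is the 22nd; the gaps (30, 31, 31) track the month lengths.
The rule is the 22nd of each month.
Next: October 1995 → Sun Oct 22 1995.
Next: November 1995 → Wed Nov 22 1995.
December 1995: Fri Dec 22 1995.
January 1996: Mon Jan 22 1996.
Next: February 1996 → Thu Feb 22 1996.
Next: March 1996 → Fri Mar 22 1996.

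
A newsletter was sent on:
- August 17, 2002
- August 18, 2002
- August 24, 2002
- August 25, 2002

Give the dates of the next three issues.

August 31, 2002; September 1, 2002; September 7, 2002

Gaps: 1, 6, 1 days — not constant, but cyclic with period 2.
The events fall on every Saturday and Sunday.
Next Saturday: August 31, 2002.
Next Sunday: September 1, 2002.
Next Saturday: September 7, 2002.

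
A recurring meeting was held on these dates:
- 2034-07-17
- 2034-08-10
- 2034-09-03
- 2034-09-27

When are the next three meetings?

The spacing is 24, 24, 24 days — always 24 days.
2034-09-27 + 24 days = 2034-10-21.
2034-10-21 + 24 days = 2034-11-14.
2034-11-14 + 24 days = 2034-12-08.

2034-10-21, 2034-11-14, 2034-12-08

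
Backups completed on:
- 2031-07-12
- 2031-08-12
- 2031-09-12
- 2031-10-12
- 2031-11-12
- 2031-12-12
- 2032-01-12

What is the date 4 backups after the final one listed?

2032-05-12

Gaps: 31, 31, 30, 31, 30, 31 days — not constant. Every event is on the 12th of the month.
Pattern: the 12th of each month.
February 2032: 2032-02-12.
March 2032: 2032-03-12.
Next: April 2032 → 2032-04-12.
Next: May 2032 → 2032-05-12.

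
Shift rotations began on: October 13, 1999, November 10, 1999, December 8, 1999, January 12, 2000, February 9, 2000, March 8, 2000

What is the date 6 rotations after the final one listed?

These are Wednesdays at 28- or 35-day spacing (28, 28, 35, 28, 28).
The pattern: 2nd Wednesday of the month.
April 2000 — 2nd Wednesday is April 12, 2000.
May 2000 — 2nd Wednesday is May 10, 2000.
2nd Wednesday of June 2000: June 14, 2000.
2nd Wednesday of July 2000: July 12, 2000.
2nd Wednesday of August 2000: August 9, 2000.
2nd Wednesday of September 2000: September 13, 2000.

September 13, 2000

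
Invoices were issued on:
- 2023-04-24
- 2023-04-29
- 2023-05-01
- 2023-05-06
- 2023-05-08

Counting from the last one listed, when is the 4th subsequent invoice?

2023-05-22

Gaps: 5, 2, 5, 2 days — not constant, but cyclic with period 2.
The events fall on every Monday and Saturday.
Next Saturday: 2023-05-13.
The following Monday is 2023-05-15.
Next Saturday: 2023-05-20.
The following Monday is 2023-05-22.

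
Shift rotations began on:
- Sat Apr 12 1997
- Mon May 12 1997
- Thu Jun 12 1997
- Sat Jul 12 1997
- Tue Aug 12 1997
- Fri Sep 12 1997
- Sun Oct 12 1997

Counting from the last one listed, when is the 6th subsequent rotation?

Sun Apr 12 1998

Gaps: 30, 31, 30, 31, 31, 30 days — not constant. Every event is on the 12th of the month.
Pattern: the 12th of each month.
November 1997: Wed Nov 12 1997.
Next: December 1997 → Fri Dec 12 1997.
January 1998: Mon Jan 12 1998.
February 1998: Thu Feb 12 1998.
Next: March 1998 → Thu Mar 12 1998.
Next: April 1998 → Sun Apr 12 1998.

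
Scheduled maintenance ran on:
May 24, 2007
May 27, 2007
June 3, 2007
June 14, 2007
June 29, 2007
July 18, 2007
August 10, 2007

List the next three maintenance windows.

September 6, 2007; October 7, 2007; November 11, 2007

Gaps: 3, 7, 11, 15, 19, 23 days — each gap is 4 larger than the previous one.
Next gap: 27 days. August 10, 2007 + 27 days = September 6, 2007.
Next gap: 31 days. September 6, 2007 + 31 days = October 7, 2007.
Next gap: 35 days. October 7, 2007 + 35 days = November 11, 2007.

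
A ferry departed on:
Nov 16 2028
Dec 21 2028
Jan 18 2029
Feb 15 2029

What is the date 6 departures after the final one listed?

These are Thursdays at 28- or 35-day spacing (35, 28, 28).
The pattern: 3rd Thursday of the month.
3rd Thursday of March 2029: Mar 15 2029.
3rd Thursday of April 2029: Apr 19 2029.
May 2029 — 3rd Thursday is May 17 2029.
June 2029 — 3rd Thursday is Jun 21 2029.
July 2029 — 3rd Thursday is Jul 19 2029.
3rd Thursday of August 2029: Aug 16 2029.

Aug 16 2029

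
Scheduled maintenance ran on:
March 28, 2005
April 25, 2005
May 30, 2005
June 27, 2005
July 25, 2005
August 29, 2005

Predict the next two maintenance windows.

September 26, 2005; October 31, 2005

All Mondays; the gaps (28, 35, 28, 28, 35) vary with month length.
This is the last Monday of each month.
Last Monday of September 2005: September 26, 2005.
Last Monday of October 2005: October 31, 2005.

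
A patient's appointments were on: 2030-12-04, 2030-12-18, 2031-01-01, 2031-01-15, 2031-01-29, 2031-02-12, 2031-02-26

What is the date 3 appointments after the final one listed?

2031-04-09

Every event comes 14 days after the last (14, 14, 14, 14, 14, 14).
2031-02-26 + 14 days = 2031-03-12.
2031-03-12 + 14 days = 2031-03-26.
2031-03-26 + 14 days = 2031-04-09.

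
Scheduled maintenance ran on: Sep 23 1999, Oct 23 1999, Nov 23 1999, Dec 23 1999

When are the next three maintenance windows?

Jan 23 2000, Feb 23 2000, Mar 23 2000

Gaps: 30, 31, 30 days — not constant. Every event is on the 23rd of the month.
Pattern: the 23rd of each month.
Next: January 2000 → Jan 23 2000.
February 2000: Feb 23 2000.
March 2000: Mar 23 2000.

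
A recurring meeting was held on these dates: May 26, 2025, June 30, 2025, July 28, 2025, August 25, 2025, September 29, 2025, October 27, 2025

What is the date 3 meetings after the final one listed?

Every date is a Monday; gaps 35, 28, 28, 35, 28 days.
Each is the last Monday of its month (at least one falls on the 29th or later, ruling out '4th Monday').
Last Monday of November 2025: November 24, 2025.
December 2025 ends with Monday December 29, 2025.
January 2026 ends with Monday January 26, 2026.

January 26, 2026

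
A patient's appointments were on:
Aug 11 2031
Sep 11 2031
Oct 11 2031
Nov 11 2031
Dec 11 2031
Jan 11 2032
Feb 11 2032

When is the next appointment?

Gaps: 31, 30, 31, 30, 31, 31 days — not constant. Every event is on the 11th of the month.
Pattern: the 11th of each month.
Next: March 2032 → Mar 11 2032.

Mar 11 2032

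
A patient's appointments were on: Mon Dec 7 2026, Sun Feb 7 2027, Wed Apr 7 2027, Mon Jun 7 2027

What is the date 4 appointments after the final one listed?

Mon Feb 7 2028

Gaps: 62, 59, 61 days — not constant. Every event is on the 7th of the month.
Pattern: the 7th of every 2 months.
August 2027: Sat Aug 7 2027.
October 2027: Thu Oct 7 2027.
Next: December 2027 → Tue Dec 7 2027.
Next: February 2028 → Mon Feb 7 2028.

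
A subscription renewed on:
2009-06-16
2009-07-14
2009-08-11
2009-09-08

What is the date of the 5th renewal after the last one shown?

2010-01-26

The spacing is 28, 28, 28 days — always 28 days.
2009-09-08 + 28 days = 2009-10-06.
2009-10-06 + 28 days = 2009-11-03.
2009-11-03 + 28 days = 2009-12-01.
2009-12-01 + 28 days = 2009-12-29.
2009-12-29 + 28 days = 2010-01-26.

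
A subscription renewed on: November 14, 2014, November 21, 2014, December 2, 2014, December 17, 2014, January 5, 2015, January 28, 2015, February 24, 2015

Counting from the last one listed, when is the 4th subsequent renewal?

July 22, 2015

Gaps: 7, 11, 15, 19, 23, 27 days — each gap is 4 larger than the previous one.
Next gap: 31 days. February 24, 2015 + 31 days = March 27, 2015.
Next gap: 35 days. March 27, 2015 + 35 days = May 1, 2015.
Next gap: 39 days. May 1, 2015 + 39 days = June 9, 2015.
Next gap: 43 days. June 9, 2015 + 43 days = July 22, 2015.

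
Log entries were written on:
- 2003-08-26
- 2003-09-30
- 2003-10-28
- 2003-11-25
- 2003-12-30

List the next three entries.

These are Tuesdays with 35, 28, 28, 35-day gaps.
Each is the final Tuesday of its month — 2003-09-30 is past the 28th, so '4th Tuesday' doesn't fit.
Last Tuesday of January 2004: 2004-01-27.
February 2004 ends with Tuesday 2004-02-24.
March 2004 ends with Tuesday 2004-03-30.

2004-01-27, 2004-02-24, 2004-03-30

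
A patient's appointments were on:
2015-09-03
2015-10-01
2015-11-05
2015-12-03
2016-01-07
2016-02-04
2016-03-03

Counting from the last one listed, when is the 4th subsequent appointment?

2016-07-07

All dates are Thursdays, 28, 35, 28, 35, 28, 28 days apart.
Specifically, the 1st Thursday of each month.
1st Thursday of April 2016: 2016-04-07.
May 2016 — 1st Thursday is 2016-05-05.
June 2016 — 1st Thursday is 2016-06-02.
1st Thursday of July 2016: 2016-07-07.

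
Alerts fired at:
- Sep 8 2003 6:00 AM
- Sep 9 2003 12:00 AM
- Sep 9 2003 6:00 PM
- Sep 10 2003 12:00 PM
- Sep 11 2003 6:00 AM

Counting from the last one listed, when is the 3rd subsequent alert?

Gaps: 18, 18, 18, 18 hours — each event is 18 hours after the previous one.
Sep 11 2003 6:00 AM + 18 h = Sep 12 2003 12:00 AM.
Sep 12 2003 12:00 AM + 18 h = Sep 12 2003 6:00 PM.
Sep 12 2003 6:00 PM + 18 h = Sep 13 2003 12:00 PM.

Sep 13 2003 12:00 PM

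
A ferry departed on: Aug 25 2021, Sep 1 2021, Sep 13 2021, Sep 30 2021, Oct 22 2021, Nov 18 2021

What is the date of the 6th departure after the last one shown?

Aug 12 2022

Gaps: 7, 12, 17, 22, 27 days — each gap is 5 larger than the previous one.
Next gap: 32 days. Nov 18 2021 + 32 days = Dec 20 2021.
Next gap: 37 days. Dec 20 2021 + 37 days = Jan 26 2022.
Next gap: 42 days. Jan 26 2022 + 42 days = Mar 9 2022.
Next gap: 47 days. Mar 9 2022 + 47 days = Apr 25 2022.
Next gap: 52 days. Apr 25 2022 + 52 days = Jun 16 2022.
Next gap: 57 days. Jun 16 2022 + 57 days = Aug 12 2022.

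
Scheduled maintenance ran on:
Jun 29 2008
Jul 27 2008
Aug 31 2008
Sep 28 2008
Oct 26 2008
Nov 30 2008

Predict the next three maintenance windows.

Dec 28 2008, Jan 25 2009, Feb 22 2009

Every date is a Sunday; gaps 28, 35, 28, 28, 35 days.
Each is the last Sunday of its month (at least one falls on the 29th or later, ruling out '4th Sunday').
Last Sunday of December 2008: Dec 28 2008.
January 2009 ends with Sunday Jan 25 2009.
Last Sunday of February 2009: Feb 22 2009.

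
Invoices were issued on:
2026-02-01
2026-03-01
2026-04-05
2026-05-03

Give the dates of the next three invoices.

All dates are Sundays, 28, 35, 28 days apart.
Specifically, the 1st Sunday of each month.
June 2026 — 1st Sunday is 2026-06-07.
1st Sunday of July 2026: 2026-07-05.
August 2026 — 1st Sunday is 2026-08-02.

2026-06-07, 2026-07-05, 2026-08-02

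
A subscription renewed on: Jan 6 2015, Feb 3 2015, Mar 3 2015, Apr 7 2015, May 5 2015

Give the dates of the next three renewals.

Jun 2 2015, Jul 7 2015, Aug 4 2015

Gaps: 28, 28, 35, 28 days — a mix of 28 and 35. Every date is a Tuesday.
Each is the 1st Tuesday of its month.
1st Tuesday of June 2015: Jun 2 2015.
1st Tuesday of July 2015: Jul 7 2015.
August 2015 — 1st Tuesday is Aug 4 2015.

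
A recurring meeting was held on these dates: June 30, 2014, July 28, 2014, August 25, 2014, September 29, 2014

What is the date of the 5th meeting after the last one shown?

February 23, 2015

Every date is a Monday; gaps 28, 28, 35 days.
Each is the last Monday of its month (at least one falls on the 29th or later, ruling out '4th Monday').
Last Monday of October 2014: October 27, 2014.
Last Monday of November 2014: November 24, 2014.
December 2014 ends with Monday December 29, 2014.
January 2015 ends with Monday January 26, 2015.
February 2015 ends with Monday February 23, 2015.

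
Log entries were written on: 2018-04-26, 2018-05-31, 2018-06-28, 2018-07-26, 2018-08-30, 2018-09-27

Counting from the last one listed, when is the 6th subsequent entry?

2019-03-28

These are Thursdays with 35, 28, 28, 35, 28-day gaps.
Each is the final Thursday of its month — 2018-05-31 is past the 28th, so '4th Thursday' doesn't fit.
October 2018 ends with Thursday 2018-10-25.
November 2018 ends with Thursday 2018-11-29.
December 2018 ends with Thursday 2018-12-27.
Last Thursday of January 2019: 2019-01-31.
Last Thursday of February 2019: 2019-02-28.
March 2019 ends with Thursday 2019-03-28.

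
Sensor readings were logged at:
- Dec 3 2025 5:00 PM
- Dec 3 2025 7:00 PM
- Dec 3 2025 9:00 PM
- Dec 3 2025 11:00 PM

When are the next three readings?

Spacing: 2, 2, 2 h — constant 2 h.
Dec 3 2025 11:00 PM + 2 h = Dec 4 2025 1:00 AM.
Dec 4 2025 1:00 AM + 2 h = Dec 4 2025 3:00 AM.
Dec 4 2025 3:00 AM + 2 h = Dec 4 2025 5:00 AM.

Dec 4 2025 1:00 AM, Dec 4 2025 3:00 AM, Dec 4 2025 5:00 AM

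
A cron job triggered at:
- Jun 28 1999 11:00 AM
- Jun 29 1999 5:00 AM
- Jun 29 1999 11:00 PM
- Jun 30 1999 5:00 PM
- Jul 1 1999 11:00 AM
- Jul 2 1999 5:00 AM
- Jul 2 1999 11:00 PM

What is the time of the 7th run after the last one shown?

The interval is a steady 18 hours (18, 18, 18, 18, 18, 18).
Jul 2 1999 11:00 PM + 18 h = Jul 3 1999 5:00 PM.
Jul 3 1999 5:00 PM + 18 h = Jul 4 1999 11:00 AM.
Jul 4 1999 11:00 AM + 18 h = Jul 5 1999 5:00 AM.
Jul 5 1999 5:00 AM + 18 h = Jul 5 1999 11:00 PM.
Jul 5 1999 11:00 PM + 18 h = Jul 6 1999 5:00 PM.
Jul 6 1999 5:00 PM + 18 h = Jul 7 1999 11:00 AM.
Jul 7 1999 11:00 AM + 18 h = Jul 8 1999 5:00 AM.

Jul 8 1999 5:00 AM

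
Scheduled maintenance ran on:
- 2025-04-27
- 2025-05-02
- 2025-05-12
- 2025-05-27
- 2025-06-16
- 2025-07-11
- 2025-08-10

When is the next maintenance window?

2025-09-14

Gaps: 5, 10, 15, 20, 25, 30 days — each gap is 5 larger than the previous one.
Next gap: 35 days. 2025-08-10 + 35 days = 2025-09-14.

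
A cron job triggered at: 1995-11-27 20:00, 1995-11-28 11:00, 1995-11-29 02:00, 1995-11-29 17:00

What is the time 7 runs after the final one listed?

The interval is a steady 15 hours (15, 15, 15).
1995-11-29 17:00 + 15 h = 1995-11-30 08:00.
1995-11-30 08:00 + 15 h = 1995-11-30 23:00.
1995-11-30 23:00 + 15 h = 1995-12-01 14:00.
1995-12-01 14:00 + 15 h = 1995-12-02 05:00.
1995-12-02 05:00 + 15 h = 1995-12-02 20:00.
1995-12-02 20:00 + 15 h = 1995-12-03 11:00.
1995-12-03 11:00 + 15 h = 1995-12-04 02:00.

1995-12-04 02:00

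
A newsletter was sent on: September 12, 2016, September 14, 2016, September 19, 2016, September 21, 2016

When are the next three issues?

Gaps: 2, 5, 2 days — not constant, but cyclic with period 2.
The events fall on every Monday and Wednesday.
The following Monday is September 26, 2016.
The following Wednesday is September 28, 2016.
Next Monday: October 3, 2016.

September 26, 2016; September 28, 2016; October 3, 2016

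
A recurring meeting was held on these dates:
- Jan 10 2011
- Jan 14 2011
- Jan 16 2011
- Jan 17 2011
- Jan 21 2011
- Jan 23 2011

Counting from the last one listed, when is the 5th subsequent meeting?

Every event lands on a Monday or Friday or Sunday (gaps cycle 4, 2, 1, 4, 2).
So the schedule is: every Monday, Friday and Sunday.
The following Monday is Jan 24 2011.
The following Friday is Jan 28 2011.
The following Sunday is Jan 30 2011.
The following Monday is Jan 31 2011.
Next Friday: Feb 4 2011.

Feb 4 2011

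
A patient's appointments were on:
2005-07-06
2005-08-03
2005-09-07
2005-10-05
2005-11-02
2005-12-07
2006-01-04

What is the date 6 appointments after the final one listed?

Gaps: 28, 35, 28, 28, 35, 28 days — a mix of 28 and 35. Every date is a Wednesday.
Each is the 1st Wednesday of its month.
1st Wednesday of February 2006: 2006-02-01.
March 2006 — 1st Wednesday is 2006-03-01.
1st Wednesday of April 2006: 2006-04-05.
1st Wednesday of May 2006: 2006-05-03.
June 2006 — 1st Wednesday is 2006-06-07.
July 2006 — 1st Wednesday is 2006-07-05.

2006-07-05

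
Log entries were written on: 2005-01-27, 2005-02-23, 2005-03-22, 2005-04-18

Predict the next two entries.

2005-05-15, 2005-06-11

The spacing is 27, 27, 27 days — always 27 days.
2005-04-18 + 27 days = 2005-05-15.
2005-05-15 + 27 days = 2005-06-11.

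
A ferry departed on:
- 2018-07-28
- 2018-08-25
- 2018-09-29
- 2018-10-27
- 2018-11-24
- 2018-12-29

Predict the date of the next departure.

2019-01-26

Every date is a Saturday; gaps 28, 35, 28, 28, 35 days.
Each is the last Saturday of its month (at least one falls on the 29th or later, ruling out '4th Saturday').
January 2019 ends with Saturday 2019-01-26.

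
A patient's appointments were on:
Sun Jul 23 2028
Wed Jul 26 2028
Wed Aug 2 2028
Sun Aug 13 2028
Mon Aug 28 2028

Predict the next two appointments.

The spacing grows by 4 each time: 3, 7, 11, 15 days.
Next gap: 19 days. Mon Aug 28 2028 + 19 days = Sat Sep 16 2028.
Next gap: 23 days. Sat Sep 16 2028 + 23 days = Mon Oct 9 2028.

Sat Sep 16 2028, Mon Oct 9 2028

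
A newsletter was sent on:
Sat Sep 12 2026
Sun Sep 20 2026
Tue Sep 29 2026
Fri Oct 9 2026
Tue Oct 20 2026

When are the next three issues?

Gaps: 8, 9, 10, 11 days — each gap is 1 larger than the previous one.
Next gap: 12 days. Tue Oct 20 2026 + 12 days = Sun Nov 1 2026.
Next gap: 13 days. Sun Nov 1 2026 + 13 days = Sat Nov 14 2026.
Next gap: 14 days. Sat Nov 14 2026 + 14 days = Sat Nov 28 2026.

Sun Nov 1 2026, Sat Nov 14 2026, Sat Nov 28 2026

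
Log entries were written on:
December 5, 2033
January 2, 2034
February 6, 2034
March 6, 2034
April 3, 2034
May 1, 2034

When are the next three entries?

These are Mondays at 28- or 35-day spacing (28, 35, 28, 28, 28).
The pattern: 1st Monday of the month.
June 2034 — 1st Monday is June 5, 2034.
July 2034 — 1st Monday is July 3, 2034.
1st Monday of August 2034: August 7, 2034.

June 5, 2034; July 3, 2034; August 7, 2034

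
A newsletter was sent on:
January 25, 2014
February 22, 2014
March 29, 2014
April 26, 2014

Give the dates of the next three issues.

Every date is a Saturday; gaps 28, 35, 28 days.
Each is the last Saturday of its month (at least one falls on the 29th or later, ruling out '4th Saturday').
May 2014 ends with Saturday May 31, 2014.
June 2014 ends with Saturday June 28, 2014.
Last Saturday of July 2014: July 26, 2014.

May 31, 2014; June 28, 2014; July 26, 2014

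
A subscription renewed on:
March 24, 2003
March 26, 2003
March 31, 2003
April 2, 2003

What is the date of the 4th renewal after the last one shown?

April 16, 2003

The gap pattern 2, 5, 2 repeats every 2 events.
These are the Mondays and Wednesdays of each week.
The following Monday is April 7, 2003.
Next Wednesday: April 9, 2003.
The following Monday is April 14, 2003.
Next Wednesday: April 16, 2003.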